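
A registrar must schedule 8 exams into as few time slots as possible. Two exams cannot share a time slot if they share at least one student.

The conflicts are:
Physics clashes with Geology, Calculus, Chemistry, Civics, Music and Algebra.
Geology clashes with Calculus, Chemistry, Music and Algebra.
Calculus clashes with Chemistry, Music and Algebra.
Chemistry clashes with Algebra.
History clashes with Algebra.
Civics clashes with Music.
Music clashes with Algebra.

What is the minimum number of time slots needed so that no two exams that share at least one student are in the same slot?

5

Physics, Geology, Calculus, Music, Algebra all conflict with each other, so at least 5 time slots are needed.
5 time slots suffice: Physics=1, Geology=4, Calculus=5, Chemistry=3, History=1, Civics=2, Music=3, Algebra=2. No two conflicting exams share a time slot.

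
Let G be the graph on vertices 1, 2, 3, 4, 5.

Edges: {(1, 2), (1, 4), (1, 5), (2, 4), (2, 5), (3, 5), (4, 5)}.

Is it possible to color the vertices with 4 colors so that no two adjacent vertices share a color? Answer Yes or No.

Yes

The chromatic number is 4. 1, 2, 4, 5 are mutually adjacent (a clique of size 4), so at least 4 colors are needed.
4 colors suffice: 1=blue, 2=green, 3=blue, 4=yellow, 5=red.
That is already a proper 4-coloring.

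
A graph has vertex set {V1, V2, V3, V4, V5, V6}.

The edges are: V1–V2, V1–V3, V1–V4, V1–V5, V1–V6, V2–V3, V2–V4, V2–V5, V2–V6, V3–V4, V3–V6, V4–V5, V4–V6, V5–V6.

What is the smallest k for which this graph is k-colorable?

5

V1, V2, V4, V5, V6 are mutually adjacent (a clique of size 5), so at least 5 colors are needed.
5 colors suffice: color red → {V6}; color blue → {V2}; color green → {V4}; color yellow → {V1}; color purple → {V3, V5}. Each edge has distinct colors on its endpoints.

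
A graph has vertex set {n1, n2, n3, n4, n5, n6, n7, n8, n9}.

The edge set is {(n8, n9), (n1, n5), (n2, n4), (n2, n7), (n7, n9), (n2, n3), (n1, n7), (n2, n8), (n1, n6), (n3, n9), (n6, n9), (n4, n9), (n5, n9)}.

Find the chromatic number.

2

n5 and n9 are adjacent, so at least 2 colors are needed.
A valid assignment using 2 colors: n1=1, n2=1, n3=2, n4=2, n5=2, n6=2, n7=2, n8=2, n9=1. Each edge has distinct colors on its endpoints.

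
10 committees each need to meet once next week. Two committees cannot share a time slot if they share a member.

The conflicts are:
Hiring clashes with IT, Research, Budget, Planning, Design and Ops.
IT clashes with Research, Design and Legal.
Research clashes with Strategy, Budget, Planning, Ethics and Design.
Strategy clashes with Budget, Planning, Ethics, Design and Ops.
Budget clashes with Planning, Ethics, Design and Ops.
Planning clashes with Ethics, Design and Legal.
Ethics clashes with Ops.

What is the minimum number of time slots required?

5

Research, Strategy, Budget, Planning, Design all conflict with each other, so at least 5 time slots are needed.
5 time slots suffice: time slot 1 → {IT, Planning, Ops}; time slot 2 → {Research, Legal}; time slot 3 → {Budget}; time slot 4 → {Ethics, Design}; time slot 5 → {Hiring, Strategy}. No two conflicting committees share a time slot.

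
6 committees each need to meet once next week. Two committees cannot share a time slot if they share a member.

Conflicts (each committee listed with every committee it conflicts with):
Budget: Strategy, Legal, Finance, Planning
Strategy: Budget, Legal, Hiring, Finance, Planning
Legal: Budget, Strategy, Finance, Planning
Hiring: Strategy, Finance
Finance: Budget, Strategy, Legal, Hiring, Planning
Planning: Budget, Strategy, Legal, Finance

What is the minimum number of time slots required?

5

Budget, Strategy, Legal, Finance, Planning pairwise conflict, so at least 5 time slots are needed.
5 time slots suffice: Budget=3, Strategy=2, Legal=5, Hiring=3, Finance=1, Planning=4. Every pair that conflicts lands in different time slots.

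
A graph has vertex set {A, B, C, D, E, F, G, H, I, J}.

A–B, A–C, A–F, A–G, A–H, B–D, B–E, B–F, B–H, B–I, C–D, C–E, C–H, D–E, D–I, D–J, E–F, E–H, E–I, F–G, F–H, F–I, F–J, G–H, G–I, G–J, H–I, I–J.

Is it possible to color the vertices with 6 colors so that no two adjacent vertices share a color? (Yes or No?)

Yes

The chromatic number is 5. B, E, F, H, I are pairwise adjacent (a clique of size 5), so at least 5 colors are needed.
5 colors suffice: color red → {D, F}; color blue → {A, I}; color green → {H, J}; color yellow → {E, G}; color purple → {B, C}.
Since 6 ≥ 5, a proper 6-coloring certainly exists.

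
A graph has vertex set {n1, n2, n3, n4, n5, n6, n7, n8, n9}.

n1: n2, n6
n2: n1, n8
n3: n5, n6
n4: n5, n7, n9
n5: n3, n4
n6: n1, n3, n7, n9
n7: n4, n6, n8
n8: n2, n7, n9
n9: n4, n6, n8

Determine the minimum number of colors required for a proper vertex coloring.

The cycle n5-n3-n6-n9-n4-n5 has odd length 5, so it cannot be 2-colored; at least 3 colors are needed.
3 colors suffice: color 1 → {n4, n6, n8}; color 2 → {n1, n5, n7, n9}; color 3 → {n2, n3}. Each edge has distinct colors on its endpoints.

3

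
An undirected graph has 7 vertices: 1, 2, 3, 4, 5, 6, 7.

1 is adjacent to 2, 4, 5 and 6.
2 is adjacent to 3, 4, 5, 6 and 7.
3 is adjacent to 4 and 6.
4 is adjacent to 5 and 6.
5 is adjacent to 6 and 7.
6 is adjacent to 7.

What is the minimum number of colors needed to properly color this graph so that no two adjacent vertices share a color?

1, 2, 4, 5, 6 are pairwise adjacent (a clique of size 5), so at least 5 colors are needed.
5 colors suffice: color red → {2}; color blue → {6}; color green → {3, 5}; color yellow → {4, 7}; color purple → {1}. No two adjacent vertices share a color.

5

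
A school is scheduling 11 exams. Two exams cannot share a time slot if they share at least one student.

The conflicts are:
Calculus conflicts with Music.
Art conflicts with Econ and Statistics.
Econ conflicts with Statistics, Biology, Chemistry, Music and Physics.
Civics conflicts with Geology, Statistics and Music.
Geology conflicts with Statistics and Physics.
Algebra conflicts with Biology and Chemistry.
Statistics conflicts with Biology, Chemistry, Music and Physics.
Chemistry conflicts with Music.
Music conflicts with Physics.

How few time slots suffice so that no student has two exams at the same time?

4

Econ, Statistics, Chemistry, Music are mutually in conflict, so at least 4 time slots are needed.
4 time slots suffice: time slot 1 → {Calculus, Algebra, Statistics}; time slot 2 → {Econ, Geology}; time slot 3 → {Art, Biology, Music}; time slot 4 → {Civics, Chemistry, Physics}. Every pair that conflicts lands in different time slots.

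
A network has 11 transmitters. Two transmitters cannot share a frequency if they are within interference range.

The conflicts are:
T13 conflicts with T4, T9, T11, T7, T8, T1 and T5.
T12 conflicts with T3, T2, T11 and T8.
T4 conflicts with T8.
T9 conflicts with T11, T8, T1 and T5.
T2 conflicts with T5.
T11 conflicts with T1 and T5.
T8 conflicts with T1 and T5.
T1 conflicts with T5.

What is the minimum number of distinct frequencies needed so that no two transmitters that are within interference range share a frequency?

T13, T9, T8, T1, T5 all conflict with each other, so at least 5 frequencies are needed.
5 frequencies suffice: frequency 1 → {T13, T12}; frequency 2 → {T3, T2, T11, T7, T8}; frequency 3 → {T4, T5}; frequency 4 → {T9}; frequency 5 → {T1}. No two conflicting transmitters share a frequency.

5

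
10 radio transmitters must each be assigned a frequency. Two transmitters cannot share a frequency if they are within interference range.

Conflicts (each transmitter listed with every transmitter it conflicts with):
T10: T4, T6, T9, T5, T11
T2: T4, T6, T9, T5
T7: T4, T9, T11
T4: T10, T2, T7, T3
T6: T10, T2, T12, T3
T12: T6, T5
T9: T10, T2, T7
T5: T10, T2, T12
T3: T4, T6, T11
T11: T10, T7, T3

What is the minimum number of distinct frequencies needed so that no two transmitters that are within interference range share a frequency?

T7 and T11 conflict, so at least 2 frequencies are needed.
2 frequencies suffice: frequency 1 → {T10, T2, T7, T12, T3}; frequency 2 → {T4, T6, T9, T5, T11}. Each listed conflict is separated.

2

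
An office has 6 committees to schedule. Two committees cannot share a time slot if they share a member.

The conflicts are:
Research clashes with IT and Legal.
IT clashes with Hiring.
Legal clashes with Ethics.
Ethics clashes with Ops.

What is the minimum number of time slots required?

2

Research and Legal conflict, so at least 2 time slots are needed.
A valid assignment using 2 time slots: Research=2, IT=1, Legal=1, Ethics=2, Ops=1, Hiring=2. No two conflicting committees share a time slot.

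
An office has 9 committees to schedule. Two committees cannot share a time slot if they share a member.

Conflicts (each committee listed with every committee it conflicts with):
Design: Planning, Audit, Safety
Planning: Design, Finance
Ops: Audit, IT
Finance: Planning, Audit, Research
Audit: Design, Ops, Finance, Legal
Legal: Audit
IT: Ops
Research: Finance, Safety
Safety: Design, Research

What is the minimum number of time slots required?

The cycle Research-Finance-Audit-Design-Safety-Research has odd length 5, so it cannot be 2-colored; at least 3 time slots are needed.
3 time slots suffice: time slot 1 → {Planning, Audit, IT, Research}; time slot 2 → {Design, Ops, Finance, Legal}; time slot 3 → {Safety}. Each listed conflict is separated.

3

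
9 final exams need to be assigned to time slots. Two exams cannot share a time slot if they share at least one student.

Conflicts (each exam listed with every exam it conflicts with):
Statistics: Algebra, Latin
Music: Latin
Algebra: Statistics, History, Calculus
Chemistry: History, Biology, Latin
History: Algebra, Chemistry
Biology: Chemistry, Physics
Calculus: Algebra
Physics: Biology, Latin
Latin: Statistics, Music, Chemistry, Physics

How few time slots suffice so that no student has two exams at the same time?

The cycle Latin-Chemistry-History-Algebra-Statistics-Latin has odd length 5, so it cannot be 2-colored; at least 3 time slots are needed.
3 time slots suffice: time slot 1 → {Algebra, Biology, Latin}; time slot 2 → {Statistics, Music, Chemistry, Calculus, Physics}; time slot 3 → {History}. Each listed conflict is separated.

3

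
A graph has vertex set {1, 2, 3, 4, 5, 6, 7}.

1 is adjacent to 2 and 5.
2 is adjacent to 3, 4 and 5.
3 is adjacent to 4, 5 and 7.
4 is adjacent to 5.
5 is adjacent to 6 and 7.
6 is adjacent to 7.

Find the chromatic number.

2, 3, 4, 5 form a clique, so at least 4 colors are needed.
A valid assignment using 4 colors: 1=c, 2=b, 3=c, 4=d, 5=a, 6=c, 7=b. Every edge joins two different colors.

4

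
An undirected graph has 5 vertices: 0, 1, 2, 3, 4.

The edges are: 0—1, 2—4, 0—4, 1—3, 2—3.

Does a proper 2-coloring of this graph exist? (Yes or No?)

No

The cycle 4-2-3-1-0-4 has odd length 5, so it cannot be 2-colored; at least 3 colors are needed.
So 2 colors are not enough.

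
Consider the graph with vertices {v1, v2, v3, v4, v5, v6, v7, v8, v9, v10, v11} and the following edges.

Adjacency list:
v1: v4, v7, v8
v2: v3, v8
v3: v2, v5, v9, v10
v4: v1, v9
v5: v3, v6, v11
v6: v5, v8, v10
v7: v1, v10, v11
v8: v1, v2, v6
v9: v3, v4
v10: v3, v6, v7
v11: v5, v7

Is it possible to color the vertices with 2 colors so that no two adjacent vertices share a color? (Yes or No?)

No

The cycle v10-v7-v1-v8-v6-v10 has odd length 5, so it cannot be 2-colored; at least 3 colors are needed.
So 2 colors are not enough.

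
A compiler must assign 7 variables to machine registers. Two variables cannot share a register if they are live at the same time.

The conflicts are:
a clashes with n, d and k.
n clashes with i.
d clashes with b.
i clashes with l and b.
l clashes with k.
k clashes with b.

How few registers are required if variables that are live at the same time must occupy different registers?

3

The cycle i-l-k-a-n-i has odd length 5, so it cannot be 2-colored; at least 3 registers are needed.
A valid assignment using 3 registers: a=2, n=3, d=1, i=1, l=2, k=1, b=2. Every pair that conflicts lands in different registers.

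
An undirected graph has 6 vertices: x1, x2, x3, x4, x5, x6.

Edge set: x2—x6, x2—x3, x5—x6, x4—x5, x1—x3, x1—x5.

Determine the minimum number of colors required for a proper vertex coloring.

The cycle x3-x2-x6-x5-x1-x3 has odd length 5, so it cannot be 2-colored; at least 3 colors are needed.
One proper 3-coloring: x1=G, x2=R, x3=B, x4=B, x5=R, x6=B. Each edge has distinct colors on its endpoints.

3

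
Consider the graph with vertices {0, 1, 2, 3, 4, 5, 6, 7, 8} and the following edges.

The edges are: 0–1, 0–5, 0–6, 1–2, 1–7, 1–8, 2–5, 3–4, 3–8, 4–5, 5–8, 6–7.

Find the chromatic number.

2

1 and 2 are adjacent, so at least 2 colors are needed.
A valid assignment using 2 colors: 0=blue, 1=red, 2=blue, 3=red, 4=blue, 5=red, 6=red, 7=blue, 8=blue. Every edge joins two different colors.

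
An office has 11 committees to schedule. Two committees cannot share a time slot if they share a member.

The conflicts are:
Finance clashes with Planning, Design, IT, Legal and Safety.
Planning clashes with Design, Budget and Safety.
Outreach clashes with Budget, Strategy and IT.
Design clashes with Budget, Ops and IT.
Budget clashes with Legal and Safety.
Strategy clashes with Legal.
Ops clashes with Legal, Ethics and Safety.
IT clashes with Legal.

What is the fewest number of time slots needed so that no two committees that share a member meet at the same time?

3

Finance, Planning, Safety all conflict with each other, so at least 3 time slots are needed.
3 time slots suffice: time slot 1 → {Finance, Budget, Strategy, Ops}; time slot 2 → {Outreach, Design, Legal, Ethics, Safety}; time slot 3 → {Planning, IT}. Each listed conflict is separated.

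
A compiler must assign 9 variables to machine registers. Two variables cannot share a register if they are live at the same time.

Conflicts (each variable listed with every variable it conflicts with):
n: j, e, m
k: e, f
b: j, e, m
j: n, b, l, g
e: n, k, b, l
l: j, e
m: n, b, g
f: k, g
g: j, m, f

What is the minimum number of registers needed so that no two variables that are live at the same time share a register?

2

n and m conflict, so at least 2 registers are needed.
2 registers suffice: n=2, k=2, b=2, j=1, e=1, l=2, m=1, f=1, g=2. Each listed conflict is separated.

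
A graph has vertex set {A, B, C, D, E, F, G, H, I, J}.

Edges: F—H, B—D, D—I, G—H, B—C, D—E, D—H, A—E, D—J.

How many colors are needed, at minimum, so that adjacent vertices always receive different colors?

2

D and E are adjacent, so at least 2 colors are needed.
One proper 2-coloring: A=1, B=2, C=1, D=1, E=2, F=1, G=1, H=2, I=2, J=2. Each edge has distinct colors on its endpoints.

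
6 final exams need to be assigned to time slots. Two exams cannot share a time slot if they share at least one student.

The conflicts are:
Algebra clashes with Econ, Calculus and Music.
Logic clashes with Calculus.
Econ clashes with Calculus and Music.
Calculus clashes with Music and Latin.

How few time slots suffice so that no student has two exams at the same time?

4

Algebra, Econ, Calculus, Music are mutually in conflict, so at least 4 time slots are needed.
4 time slots suffice: Algebra=3, Logic=2, Econ=4, Calculus=1, Music=2, Latin=2. Every pair that conflicts lands in different time slots.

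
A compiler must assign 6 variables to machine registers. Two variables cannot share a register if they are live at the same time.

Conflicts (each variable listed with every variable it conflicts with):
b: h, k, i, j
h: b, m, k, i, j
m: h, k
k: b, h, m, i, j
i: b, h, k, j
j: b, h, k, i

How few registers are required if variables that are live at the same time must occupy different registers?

b, h, k, i, j pairwise conflict, so at least 5 registers are needed.
5 registers suffice: register 1 → {h}; register 2 → {k}; register 3 → {m, j}; register 4 → {b}; register 5 → {i}. Every pair that conflicts lands in different registers.

5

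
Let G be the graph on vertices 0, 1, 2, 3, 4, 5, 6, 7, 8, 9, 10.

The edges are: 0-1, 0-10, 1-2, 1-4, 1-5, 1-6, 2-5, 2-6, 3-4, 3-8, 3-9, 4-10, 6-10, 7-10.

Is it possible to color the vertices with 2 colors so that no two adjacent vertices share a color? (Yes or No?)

No

1, 2, 6 are pairwise adjacent, so at least 3 colors are needed.
So 2 colors are not enough.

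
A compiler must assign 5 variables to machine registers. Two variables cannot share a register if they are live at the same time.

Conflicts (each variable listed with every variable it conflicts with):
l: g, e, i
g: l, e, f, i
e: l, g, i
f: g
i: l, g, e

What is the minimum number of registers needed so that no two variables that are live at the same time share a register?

4

l, g, e, i pairwise conflict, so at least 4 registers are needed.
4 registers suffice: register 1 → {g}; register 2 → {f, i}; register 3 → {l}; register 4 → {e}. Every pair that conflicts lands in different registers.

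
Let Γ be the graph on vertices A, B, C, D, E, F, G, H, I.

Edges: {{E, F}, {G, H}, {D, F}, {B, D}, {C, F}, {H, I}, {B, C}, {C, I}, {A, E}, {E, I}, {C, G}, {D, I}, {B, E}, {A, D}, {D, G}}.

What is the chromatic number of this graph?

D and F are adjacent, so at least 2 colors are needed.
2 colors suffice: color 1 → {C, D, E, H}; color 2 → {A, B, F, G, I}. Every edge joins two different colors.

2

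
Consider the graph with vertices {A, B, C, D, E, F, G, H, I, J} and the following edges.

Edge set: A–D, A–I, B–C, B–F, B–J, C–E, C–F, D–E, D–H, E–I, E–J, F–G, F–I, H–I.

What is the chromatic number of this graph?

3

B, C, F are pairwise adjacent, so at least 3 colors are needed.
3 colors suffice: A=red, B=green, C=blue, D=blue, E=red, F=red, G=blue, H=red, I=blue, J=blue. Each edge has distinct colors on its endpoints.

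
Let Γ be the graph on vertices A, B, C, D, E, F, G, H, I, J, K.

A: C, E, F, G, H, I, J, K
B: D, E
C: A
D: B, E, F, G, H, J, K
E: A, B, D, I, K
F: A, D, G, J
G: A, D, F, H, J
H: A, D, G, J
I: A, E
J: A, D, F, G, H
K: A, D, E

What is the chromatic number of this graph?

4

A, F, G, J are pairwise adjacent (a clique of size 4), so at least 4 colors are needed.
4 colors suffice: A=1, B=3, C=2, D=1, E=2, F=4, G=2, H=4, I=3, J=3, K=3. No two adjacent vertices share a color.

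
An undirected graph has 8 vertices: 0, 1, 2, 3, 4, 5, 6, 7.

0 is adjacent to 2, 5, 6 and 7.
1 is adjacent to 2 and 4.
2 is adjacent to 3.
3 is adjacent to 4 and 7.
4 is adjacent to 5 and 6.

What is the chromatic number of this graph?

3

The cycle 5-0-7-3-4-5 has odd length 5, so it cannot be 2-colored; at least 3 colors are needed.
3 colors suffice: color red → {0, 4}; color blue → {2, 5, 6, 7}; color green → {1, 3}. Every edge joins two different colors.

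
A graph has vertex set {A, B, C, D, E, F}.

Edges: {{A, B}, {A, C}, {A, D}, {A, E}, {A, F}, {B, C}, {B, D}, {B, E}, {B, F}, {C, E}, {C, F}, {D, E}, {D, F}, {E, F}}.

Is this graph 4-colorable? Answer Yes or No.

No

A, B, C, E, F are pairwise adjacent (a clique of size 5), so at least 5 colors are needed.
So 4 colors are not enough.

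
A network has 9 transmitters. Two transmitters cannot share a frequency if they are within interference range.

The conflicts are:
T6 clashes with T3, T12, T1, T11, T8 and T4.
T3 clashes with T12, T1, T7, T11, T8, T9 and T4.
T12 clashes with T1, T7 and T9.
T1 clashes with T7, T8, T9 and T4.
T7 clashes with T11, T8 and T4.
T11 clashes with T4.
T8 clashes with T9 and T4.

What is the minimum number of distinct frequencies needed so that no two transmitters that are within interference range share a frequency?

5

T6, T3, T1, T8, T4 are mutually in conflict, so at least 5 frequencies are needed.
A valid assignment using 5 frequencies: T6=4, T3=1, T12=3, T1=2, T7=4, T11=2, T8=5, T9=4, T4=3. No two conflicting transmitters share a frequency.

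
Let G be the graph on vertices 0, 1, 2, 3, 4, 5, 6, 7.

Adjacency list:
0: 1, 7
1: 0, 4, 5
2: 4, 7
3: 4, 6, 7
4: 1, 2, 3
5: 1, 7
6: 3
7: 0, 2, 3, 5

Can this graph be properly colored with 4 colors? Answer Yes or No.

The chromatic number is 3. The cycle 2-7-5-1-4-2 has odd length 5, so it cannot be 2-colored; at least 3 colors are needed.
3 colors suffice: color a → {4, 6, 7}; color b → {1, 2, 3}; color c → {0, 5}.
Since 4 ≥ 3, a proper 4-coloring certainly exists.

Yes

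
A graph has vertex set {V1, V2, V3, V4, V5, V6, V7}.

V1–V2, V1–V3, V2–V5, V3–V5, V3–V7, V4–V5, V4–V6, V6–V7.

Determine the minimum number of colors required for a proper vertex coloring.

3

The cycle V5-V4-V6-V7-V3-V5 has odd length 5, so it cannot be 2-colored; at least 3 colors are needed.
3 colors suffice: color R → {V1, V5, V6}; color B → {V2, V3, V4}; color G → {V7}. No two adjacent vertices share a color.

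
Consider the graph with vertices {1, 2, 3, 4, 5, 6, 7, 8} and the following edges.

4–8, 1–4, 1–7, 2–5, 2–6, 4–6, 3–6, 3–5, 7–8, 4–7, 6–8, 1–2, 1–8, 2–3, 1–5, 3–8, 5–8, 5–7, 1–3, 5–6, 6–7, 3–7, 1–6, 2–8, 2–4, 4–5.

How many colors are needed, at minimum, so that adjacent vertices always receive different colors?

6

1, 4, 5, 6, 7, 8 are mutually adjacent (a clique of size 6), so at least 6 colors are needed.
6 colors suffice: color red → {5}; color blue → {8}; color green → {6}; color yellow → {1}; color purple → {3, 4}; color orange → {2, 7}. Each edge has distinct colors on its endpoints.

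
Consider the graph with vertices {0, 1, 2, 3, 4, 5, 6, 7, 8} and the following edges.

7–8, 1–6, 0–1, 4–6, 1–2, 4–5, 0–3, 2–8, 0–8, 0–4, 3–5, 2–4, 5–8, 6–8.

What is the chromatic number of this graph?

2

4 and 6 are adjacent, so at least 2 colors are needed.
One proper 2-coloring: 0=blue, 1=red, 2=blue, 3=red, 4=red, 5=blue, 6=blue, 7=blue, 8=red. Each edge has distinct colors on its endpoints.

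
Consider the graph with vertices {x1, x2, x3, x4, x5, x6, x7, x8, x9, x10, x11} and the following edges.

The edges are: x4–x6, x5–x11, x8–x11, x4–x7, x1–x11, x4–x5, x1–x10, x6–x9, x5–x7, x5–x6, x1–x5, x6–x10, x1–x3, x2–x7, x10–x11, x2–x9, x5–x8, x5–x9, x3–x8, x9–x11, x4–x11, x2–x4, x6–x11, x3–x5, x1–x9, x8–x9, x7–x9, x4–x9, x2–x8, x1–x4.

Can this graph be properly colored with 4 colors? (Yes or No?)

x1, x4, x5, x9, x11 form a clique, so at least 5 colors are needed.
So 4 colors are not enough.

No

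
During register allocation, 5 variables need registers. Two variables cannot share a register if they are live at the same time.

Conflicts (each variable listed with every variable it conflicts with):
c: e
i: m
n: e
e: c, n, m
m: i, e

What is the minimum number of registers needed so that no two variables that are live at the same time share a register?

n and e conflict, so at least 2 registers are needed.
A valid assignment using 2 registers: c=2, i=1, n=2, e=1, m=2. Every pair that conflicts lands in different registers.

2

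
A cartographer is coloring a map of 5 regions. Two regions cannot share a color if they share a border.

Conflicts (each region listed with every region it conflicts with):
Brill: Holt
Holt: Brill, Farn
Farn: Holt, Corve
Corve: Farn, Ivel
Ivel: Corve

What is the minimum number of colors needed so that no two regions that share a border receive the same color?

Holt and Farn conflict, so at least 2 colors are needed.
One proper 2-coloring: Brill=1, Holt=2, Farn=1, Corve=2, Ivel=1. Each listed conflict is separated.

2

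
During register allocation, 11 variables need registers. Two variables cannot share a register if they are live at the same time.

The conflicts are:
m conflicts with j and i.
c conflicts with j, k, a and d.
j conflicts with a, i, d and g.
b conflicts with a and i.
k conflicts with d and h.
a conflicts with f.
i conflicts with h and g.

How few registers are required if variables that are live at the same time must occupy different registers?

m, j, i pairwise conflict, so at least 3 registers are needed.
3 registers suffice: register 1 → {j, b, k, f}; register 2 → {a, i, d}; register 3 → {m, c, h, g}. Every pair that conflicts lands in different registers.

3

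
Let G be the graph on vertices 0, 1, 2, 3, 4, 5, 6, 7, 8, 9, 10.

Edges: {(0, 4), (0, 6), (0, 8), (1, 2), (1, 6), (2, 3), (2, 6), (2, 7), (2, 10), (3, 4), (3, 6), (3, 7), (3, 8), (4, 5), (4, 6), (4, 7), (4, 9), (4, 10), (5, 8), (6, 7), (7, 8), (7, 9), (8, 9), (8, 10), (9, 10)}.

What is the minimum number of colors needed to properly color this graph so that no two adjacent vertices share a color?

2, 3, 6, 7 are mutually adjacent (a clique of size 4), so at least 4 colors are needed.
4 colors suffice: 0=b, 1=b, 2=a, 3=d, 4=a, 5=b, 6=c, 7=b, 8=a, 9=c, 10=b. No two adjacent vertices share a color.

4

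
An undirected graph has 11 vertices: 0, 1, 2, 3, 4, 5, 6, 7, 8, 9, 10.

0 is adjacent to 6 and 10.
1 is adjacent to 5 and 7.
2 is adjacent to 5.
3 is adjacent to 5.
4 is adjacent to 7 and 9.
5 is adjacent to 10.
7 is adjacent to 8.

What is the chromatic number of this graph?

7 and 8 are adjacent, so at least 2 colors are needed.
One proper 2-coloring: 0=red, 1=blue, 2=blue, 3=blue, 4=blue, 5=red, 6=blue, 7=red, 8=blue, 9=red, 10=blue. No two adjacent vertices share a color.

2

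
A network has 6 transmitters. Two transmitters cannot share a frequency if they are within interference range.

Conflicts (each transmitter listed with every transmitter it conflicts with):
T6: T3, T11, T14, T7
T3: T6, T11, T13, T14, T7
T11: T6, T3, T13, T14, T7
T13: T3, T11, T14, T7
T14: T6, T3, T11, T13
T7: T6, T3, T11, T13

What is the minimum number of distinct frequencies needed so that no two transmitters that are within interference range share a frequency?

T6, T3, T11, T7 pairwise conflict, so at least 4 frequencies are needed.
Using 4 frequencies: T6=3, T3=1, T11=2, T13=3, T14=4, T7=4. Every pair that conflicts lands in different frequencies.

4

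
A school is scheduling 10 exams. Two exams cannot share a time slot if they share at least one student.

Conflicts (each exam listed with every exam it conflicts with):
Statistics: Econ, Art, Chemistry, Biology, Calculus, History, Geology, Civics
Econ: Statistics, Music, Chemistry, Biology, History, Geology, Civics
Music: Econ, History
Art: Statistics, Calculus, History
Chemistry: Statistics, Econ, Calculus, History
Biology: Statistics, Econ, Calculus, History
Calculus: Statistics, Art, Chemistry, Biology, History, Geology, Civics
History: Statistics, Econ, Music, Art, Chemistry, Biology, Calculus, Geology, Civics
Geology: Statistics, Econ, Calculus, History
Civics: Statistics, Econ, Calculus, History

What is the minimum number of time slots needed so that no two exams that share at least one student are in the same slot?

Statistics, Econ, Chemistry, History all conflict with each other, so at least 4 time slots are needed.
4 time slots suffice: time slot 1 → {History}; time slot 2 → {Statistics, Music}; time slot 3 → {Econ, Calculus}; time slot 4 → {Art, Chemistry, Biology, Geology, Civics}. Every pair that conflicts lands in different time slots.

4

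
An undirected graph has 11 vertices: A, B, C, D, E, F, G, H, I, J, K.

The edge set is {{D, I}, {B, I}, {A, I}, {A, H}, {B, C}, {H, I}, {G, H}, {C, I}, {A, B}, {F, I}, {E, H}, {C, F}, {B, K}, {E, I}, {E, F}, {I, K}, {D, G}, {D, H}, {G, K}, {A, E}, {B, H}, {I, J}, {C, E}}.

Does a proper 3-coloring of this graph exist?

No

A, E, H, I are pairwise adjacent (a clique of size 4), so at least 4 colors are needed.
So 3 colors are not enough.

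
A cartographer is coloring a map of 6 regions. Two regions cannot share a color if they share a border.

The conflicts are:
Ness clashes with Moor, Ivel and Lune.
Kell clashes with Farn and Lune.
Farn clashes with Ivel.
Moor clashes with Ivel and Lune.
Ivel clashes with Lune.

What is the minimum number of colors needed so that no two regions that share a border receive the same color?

4

Ness, Moor, Ivel, Lune all conflict with each other, so at least 4 colors are needed.
4 colors suffice: Ness=3, Kell=2, Farn=1, Moor=4, Ivel=2, Lune=1. No two conflicting regions share a color.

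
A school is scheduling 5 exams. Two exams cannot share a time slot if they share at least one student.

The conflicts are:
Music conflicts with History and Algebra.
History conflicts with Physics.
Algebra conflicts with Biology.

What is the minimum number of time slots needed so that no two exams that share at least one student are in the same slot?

History and Physics conflict, so at least 2 time slots are needed.
2 time slots suffice: time slot 1 → {Music, Physics, Biology}; time slot 2 → {History, Algebra}. Every pair that conflicts lands in different time slots.

2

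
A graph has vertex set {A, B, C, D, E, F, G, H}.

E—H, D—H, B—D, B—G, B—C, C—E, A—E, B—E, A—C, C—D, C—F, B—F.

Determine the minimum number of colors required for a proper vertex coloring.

B, C, F are mutually adjacent, so at least 3 colors are needed.
3 colors suffice: color 1 → {C, G, H}; color 2 → {A, B}; color 3 → {D, E, F}. Every edge joins two different colors.

3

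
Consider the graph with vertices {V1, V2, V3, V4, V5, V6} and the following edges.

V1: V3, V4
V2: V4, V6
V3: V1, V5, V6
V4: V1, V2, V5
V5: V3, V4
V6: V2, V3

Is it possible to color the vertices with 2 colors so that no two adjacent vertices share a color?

No

The cycle V3-V6-V2-V4-V5-V3 has odd length 5, so it cannot be 2-colored; at least 3 colors are needed.
So 2 colors are not enough.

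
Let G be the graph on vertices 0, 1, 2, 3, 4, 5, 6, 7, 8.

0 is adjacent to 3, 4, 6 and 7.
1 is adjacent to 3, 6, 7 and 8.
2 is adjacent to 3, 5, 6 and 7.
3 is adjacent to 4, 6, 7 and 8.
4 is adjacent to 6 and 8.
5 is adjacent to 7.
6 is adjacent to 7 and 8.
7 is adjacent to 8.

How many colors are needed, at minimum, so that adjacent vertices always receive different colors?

1, 3, 6, 7, 8 form a clique, so at least 5 colors are needed.
5 colors suffice: color a → {3, 5}; color b → {4, 7}; color c → {6}; color d → {0, 2, 8}; color e → {1}. No two adjacent vertices share a color.

5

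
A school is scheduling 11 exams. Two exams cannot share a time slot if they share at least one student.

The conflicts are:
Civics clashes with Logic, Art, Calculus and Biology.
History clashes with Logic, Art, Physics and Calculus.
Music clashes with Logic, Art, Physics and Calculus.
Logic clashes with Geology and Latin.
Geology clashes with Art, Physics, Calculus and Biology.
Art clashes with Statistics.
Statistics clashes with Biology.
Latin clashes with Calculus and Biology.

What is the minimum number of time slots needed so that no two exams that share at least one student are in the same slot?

Civics and Calculus conflict, so at least 2 time slots are needed.
A valid assignment using 2 time slots: Civics=2, History=2, Music=2, Logic=1, Geology=2, Art=1, Statistics=2, Latin=2, Physics=1, Calculus=1, Biology=1. Every pair that conflicts lands in different time slots.

2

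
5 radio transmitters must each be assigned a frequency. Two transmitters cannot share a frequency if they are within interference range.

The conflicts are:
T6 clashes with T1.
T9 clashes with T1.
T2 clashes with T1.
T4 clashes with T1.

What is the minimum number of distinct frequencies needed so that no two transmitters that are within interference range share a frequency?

2

T2 and T1 conflict, so at least 2 frequencies are needed.
2 frequencies suffice: frequency 1 → {T1}; frequency 2 → {T6, T9, T2, T4}. Every pair that conflicts lands in different frequencies.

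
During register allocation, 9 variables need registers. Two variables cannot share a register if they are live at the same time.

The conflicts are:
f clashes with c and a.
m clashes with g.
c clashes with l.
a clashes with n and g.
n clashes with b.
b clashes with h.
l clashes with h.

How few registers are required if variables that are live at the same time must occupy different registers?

The cycle l-h-b-n-a-f-c-l has odd length 7, so it cannot be 2-colored; at least 3 registers are needed.
3 registers suffice: f=2, m=1, c=3, a=1, n=2, b=1, l=1, h=2, g=2. Every pair that conflicts lands in different registers.

3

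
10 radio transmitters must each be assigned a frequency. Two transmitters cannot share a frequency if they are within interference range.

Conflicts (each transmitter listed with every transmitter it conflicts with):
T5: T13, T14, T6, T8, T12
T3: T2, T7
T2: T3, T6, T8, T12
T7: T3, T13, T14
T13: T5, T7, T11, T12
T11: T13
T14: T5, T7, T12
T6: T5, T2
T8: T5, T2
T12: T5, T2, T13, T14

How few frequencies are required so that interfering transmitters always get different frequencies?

3

T5, T14, T12 are mutually in conflict, so at least 3 frequencies are needed.
3 frequencies suffice: frequency 1 → {T5, T2, T7, T11}; frequency 2 → {T3, T6, T8, T12}; frequency 3 → {T13, T14}. No two conflicting transmitters share a frequency.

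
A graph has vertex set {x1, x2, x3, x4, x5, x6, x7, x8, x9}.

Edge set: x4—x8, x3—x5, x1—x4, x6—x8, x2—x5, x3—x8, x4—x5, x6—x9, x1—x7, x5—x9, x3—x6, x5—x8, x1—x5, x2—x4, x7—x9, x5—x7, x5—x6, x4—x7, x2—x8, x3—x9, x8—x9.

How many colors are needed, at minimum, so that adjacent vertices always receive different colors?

x3, x5, x6, x8, x9 are pairwise adjacent (a clique of size 5), so at least 5 colors are needed.
5 colors suffice: x1=4, x2=4, x3=4, x4=3, x5=1, x6=5, x7=2, x8=2, x9=3. No two adjacent vertices share a color.

5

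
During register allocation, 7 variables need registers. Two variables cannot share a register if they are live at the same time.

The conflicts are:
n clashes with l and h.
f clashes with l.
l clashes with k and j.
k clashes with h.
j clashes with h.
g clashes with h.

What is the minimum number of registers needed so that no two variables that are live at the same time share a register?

2

j and h conflict, so at least 2 registers are needed.
2 registers suffice: register 1 → {l, h}; register 2 → {n, f, k, j, g}. Each listed conflict is separated.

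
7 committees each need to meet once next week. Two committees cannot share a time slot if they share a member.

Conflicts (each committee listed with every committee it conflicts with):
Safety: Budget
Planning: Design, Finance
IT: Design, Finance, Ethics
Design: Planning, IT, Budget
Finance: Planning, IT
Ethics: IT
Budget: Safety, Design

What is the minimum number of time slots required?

2

Planning and Design conflict, so at least 2 time slots are needed.
Using 2 time slots: Safety=1, Planning=2, IT=2, Design=1, Finance=1, Ethics=1, Budget=2. Each listed conflict is separated.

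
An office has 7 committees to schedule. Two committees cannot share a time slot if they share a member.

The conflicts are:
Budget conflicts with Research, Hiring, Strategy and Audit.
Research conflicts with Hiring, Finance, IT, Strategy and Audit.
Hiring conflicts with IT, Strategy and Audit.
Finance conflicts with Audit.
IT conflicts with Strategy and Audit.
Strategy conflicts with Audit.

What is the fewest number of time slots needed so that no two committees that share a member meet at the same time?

5

Budget, Research, Hiring, Strategy, Audit all conflict with each other, so at least 5 time slots are needed.
Using 5 time slots: Budget=5, Research=1, Hiring=3, Finance=3, IT=5, Strategy=4, Audit=2. Every pair that conflicts lands in different time slots.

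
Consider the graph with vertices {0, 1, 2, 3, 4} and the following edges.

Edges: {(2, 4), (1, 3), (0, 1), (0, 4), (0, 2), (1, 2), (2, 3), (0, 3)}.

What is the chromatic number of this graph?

0, 1, 2, 3 form a clique, so at least 4 colors are needed.
4 colors suffice: 0=red, 1=yellow, 2=blue, 3=green, 4=green. Every edge joins two different colors.

4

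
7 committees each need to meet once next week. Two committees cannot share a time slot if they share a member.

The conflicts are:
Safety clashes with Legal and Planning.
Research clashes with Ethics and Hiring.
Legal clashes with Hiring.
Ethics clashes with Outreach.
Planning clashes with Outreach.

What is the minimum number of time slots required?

The cycle Research-Ethics-Outreach-Planning-Safety-Legal-Hiring-Research has odd length 7, so it cannot be 2-colored; at least 3 time slots are needed.
3 time slots suffice: time slot 1 → {Legal, Ethics, Planning}; time slot 2 → {Safety, Hiring, Outreach}; time slot 3 → {Research}. Each listed conflict is separated.

3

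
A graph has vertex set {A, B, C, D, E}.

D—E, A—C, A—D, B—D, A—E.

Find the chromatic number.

3

A, D, E are pairwise adjacent, so at least 3 colors are needed.
One proper 3-coloring: A=2, B=2, C=1, D=1, E=3. Every edge joins two different colors.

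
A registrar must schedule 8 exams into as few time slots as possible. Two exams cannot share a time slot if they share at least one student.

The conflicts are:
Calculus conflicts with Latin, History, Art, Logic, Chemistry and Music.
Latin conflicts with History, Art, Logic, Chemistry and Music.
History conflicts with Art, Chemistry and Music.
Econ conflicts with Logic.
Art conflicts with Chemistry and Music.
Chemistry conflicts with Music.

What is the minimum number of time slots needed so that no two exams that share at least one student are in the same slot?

Calculus, Latin, History, Art, Chemistry, Music are mutually in conflict, so at least 6 time slots are needed.
6 time slots suffice: Calculus=1, Latin=2, History=4, Econ=1, Art=6, Logic=3, Chemistry=5, Music=3. Every pair that conflicts lands in different time slots.

6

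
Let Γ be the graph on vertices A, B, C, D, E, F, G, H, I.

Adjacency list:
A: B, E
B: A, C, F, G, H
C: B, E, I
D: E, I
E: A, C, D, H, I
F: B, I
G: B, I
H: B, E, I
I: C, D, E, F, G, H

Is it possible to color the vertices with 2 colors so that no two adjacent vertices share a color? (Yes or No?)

No

D, E, I form a triangle, so at least 3 colors are needed.
So 2 colors are not enough.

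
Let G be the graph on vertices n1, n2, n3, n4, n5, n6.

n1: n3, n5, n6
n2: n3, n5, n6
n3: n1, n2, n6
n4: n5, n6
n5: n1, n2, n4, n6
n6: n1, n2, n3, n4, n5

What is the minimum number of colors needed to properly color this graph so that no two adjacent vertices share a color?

n4, n5, n6 are pairwise adjacent, so at least 3 colors are needed.
A valid assignment using 3 colors: n1=3, n2=3, n3=2, n4=3, n5=2, n6=1. Every edge joins two different colors.

3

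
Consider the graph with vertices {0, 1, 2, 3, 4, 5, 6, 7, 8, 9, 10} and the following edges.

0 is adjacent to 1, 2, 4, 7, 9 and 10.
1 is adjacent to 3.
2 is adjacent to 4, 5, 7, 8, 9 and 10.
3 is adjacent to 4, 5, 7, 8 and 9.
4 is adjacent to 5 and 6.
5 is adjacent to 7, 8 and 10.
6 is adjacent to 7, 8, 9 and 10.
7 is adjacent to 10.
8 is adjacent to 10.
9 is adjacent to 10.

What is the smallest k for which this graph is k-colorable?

4

2, 5, 7, 10 are mutually adjacent (a clique of size 4), so at least 4 colors are needed.
4 colors suffice: color red → {2, 3, 6}; color blue → {1, 4, 10}; color green → {0, 5}; color yellow → {7, 8, 9}. Every edge joins two different colors.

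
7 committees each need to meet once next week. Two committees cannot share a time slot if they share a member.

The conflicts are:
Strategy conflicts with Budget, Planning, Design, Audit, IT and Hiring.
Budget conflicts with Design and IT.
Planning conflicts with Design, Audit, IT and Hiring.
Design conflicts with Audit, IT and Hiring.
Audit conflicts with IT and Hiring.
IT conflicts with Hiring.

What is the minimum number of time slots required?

Strategy, Planning, Design, Audit, IT, Hiring are mutually in conflict, so at least 6 time slots are needed.
6 time slots suffice: Strategy=1, Budget=4, Planning=6, Design=3, Audit=5, IT=2, Hiring=4. Each listed conflict is separated.

6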